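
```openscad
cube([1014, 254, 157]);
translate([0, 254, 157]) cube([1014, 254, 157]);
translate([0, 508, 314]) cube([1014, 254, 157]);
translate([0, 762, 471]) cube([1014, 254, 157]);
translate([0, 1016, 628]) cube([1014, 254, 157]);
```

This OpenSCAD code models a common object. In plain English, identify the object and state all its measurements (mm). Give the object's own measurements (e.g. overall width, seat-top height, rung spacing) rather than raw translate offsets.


A straight staircase of 5 solid steps. Each step is 1014 mm wide (x), 254 mm deep (y, the going) and 157 mm tall (the rise). The first step rests on the floor; each subsequent step sits one going further in +y and one rise higher in +z, directly behind and above the previous step with no overlap.


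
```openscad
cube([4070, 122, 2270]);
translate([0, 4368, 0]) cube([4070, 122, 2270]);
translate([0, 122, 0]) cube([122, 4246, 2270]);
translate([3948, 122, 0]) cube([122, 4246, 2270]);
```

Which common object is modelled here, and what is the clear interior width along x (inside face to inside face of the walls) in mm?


A house (or room) frame. The interior width is 3826 mm.

Four 2270 mm walls enclosing a rectangle with no floor or roof — a room or house frame. Outside width is 4070 mm and wall thickness is 122 mm, so the interior width is 4070 − 2 × 122 = 3826 mm.


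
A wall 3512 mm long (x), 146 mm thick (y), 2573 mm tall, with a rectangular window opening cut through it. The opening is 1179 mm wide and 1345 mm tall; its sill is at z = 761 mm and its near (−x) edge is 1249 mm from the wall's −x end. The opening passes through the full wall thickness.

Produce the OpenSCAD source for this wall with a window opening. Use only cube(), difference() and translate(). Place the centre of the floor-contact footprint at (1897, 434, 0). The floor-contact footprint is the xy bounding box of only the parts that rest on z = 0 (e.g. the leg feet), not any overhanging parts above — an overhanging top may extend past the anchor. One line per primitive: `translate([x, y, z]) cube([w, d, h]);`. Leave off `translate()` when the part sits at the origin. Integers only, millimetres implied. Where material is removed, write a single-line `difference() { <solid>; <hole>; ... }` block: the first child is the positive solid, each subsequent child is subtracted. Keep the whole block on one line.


difference() { translate([141, 361, 0]) cube([3512, 146, 2573]); translate([1390, 361, 761]) cube([1179, 146, 1345]); }


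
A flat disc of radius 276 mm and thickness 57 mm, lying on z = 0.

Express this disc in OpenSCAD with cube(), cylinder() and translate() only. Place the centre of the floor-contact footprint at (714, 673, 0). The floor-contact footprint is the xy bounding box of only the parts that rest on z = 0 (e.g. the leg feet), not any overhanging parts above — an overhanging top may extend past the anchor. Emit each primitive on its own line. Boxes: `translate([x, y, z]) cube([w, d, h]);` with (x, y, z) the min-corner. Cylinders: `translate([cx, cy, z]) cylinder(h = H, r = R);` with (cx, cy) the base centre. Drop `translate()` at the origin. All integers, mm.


translate([714, 673, 0]) cylinder(h = 57, r = 276);


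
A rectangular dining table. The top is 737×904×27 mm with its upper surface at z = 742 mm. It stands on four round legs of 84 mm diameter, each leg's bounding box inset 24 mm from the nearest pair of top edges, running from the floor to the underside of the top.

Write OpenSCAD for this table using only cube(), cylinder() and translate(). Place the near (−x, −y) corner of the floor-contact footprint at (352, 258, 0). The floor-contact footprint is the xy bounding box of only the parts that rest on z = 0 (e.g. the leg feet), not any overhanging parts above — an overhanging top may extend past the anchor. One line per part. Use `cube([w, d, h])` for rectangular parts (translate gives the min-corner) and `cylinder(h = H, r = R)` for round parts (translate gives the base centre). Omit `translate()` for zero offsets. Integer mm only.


// leg_h = 742 - 27 = 715
translate([328, 234, 715]) cube([737, 904, 27]);
translate([394, 300, 0]) cylinder(h = 715, r = 42);
translate([999, 300, 0]) cylinder(h = 715, r = 42);
translate([394, 1072, 0]) cylinder(h = 715, r = 42);
translate([999, 1072, 0]) cylinder(h = 715, r = 42);


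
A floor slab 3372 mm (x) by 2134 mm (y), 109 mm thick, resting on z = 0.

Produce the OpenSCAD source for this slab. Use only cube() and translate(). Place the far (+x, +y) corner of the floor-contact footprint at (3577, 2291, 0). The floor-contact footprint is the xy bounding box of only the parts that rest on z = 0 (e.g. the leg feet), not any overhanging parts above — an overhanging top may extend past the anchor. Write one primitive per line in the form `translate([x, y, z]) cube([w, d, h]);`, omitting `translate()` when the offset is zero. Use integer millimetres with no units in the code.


translate([205, 157, 0]) cube([3372, 2134, 109]);


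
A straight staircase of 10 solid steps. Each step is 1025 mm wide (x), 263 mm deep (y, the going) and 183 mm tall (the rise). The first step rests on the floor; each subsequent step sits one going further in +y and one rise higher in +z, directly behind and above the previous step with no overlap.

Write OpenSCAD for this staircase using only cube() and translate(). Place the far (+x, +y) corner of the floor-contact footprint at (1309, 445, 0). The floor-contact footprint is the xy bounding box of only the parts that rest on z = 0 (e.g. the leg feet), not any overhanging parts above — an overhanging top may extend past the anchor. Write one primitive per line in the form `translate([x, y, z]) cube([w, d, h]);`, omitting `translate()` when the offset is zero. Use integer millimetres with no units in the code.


translate([284, 182, 0]) cube([1025, 263, 183]);
translate([284, 445, 183]) cube([1025, 263, 183]);
translate([284, 708, 366]) cube([1025, 263, 183]);
translate([284, 971, 549]) cube([1025, 263, 183]);
translate([284, 1234, 732]) cube([1025, 263, 183]);
translate([284, 1497, 915]) cube([1025, 263, 183]);
translate([284, 1760, 1098]) cube([1025, 263, 183]);
translate([284, 2023, 1281]) cube([1025, 263, 183]);
translate([284, 2286, 1464]) cube([1025, 263, 183]);
translate([284, 2549, 1647]) cube([1025, 263, 183]);


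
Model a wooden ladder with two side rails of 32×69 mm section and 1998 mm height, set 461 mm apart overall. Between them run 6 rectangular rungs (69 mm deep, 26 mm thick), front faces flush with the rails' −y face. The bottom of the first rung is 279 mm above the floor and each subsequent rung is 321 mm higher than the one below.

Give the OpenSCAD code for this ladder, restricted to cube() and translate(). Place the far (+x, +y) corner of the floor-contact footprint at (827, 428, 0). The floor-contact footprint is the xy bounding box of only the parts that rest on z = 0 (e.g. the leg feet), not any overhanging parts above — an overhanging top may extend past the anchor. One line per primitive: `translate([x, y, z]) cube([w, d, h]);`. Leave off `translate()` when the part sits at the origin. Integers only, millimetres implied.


translate([366, 359, 0]) cube([32, 69, 1998]);
translate([795, 359, 0]) cube([32, 69, 1998]);
translate([398, 359, 279]) cube([397, 69, 26]);
translate([398, 359, 600]) cube([397, 69, 26]);
translate([398, 359, 921]) cube([397, 69, 26]);
translate([398, 359, 1242]) cube([397, 69, 26]);
translate([398, 359, 1563]) cube([397, 69, 26]);
translate([398, 359, 1884]) cube([397, 69, 26]);


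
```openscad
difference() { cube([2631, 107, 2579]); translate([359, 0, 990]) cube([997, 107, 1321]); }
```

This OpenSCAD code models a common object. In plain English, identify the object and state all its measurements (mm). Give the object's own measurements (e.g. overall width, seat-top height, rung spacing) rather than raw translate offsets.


A wall 2631 mm long (x), 107 mm thick (y), 2579 mm tall, with a rectangular window opening cut through it. The opening is 997 mm wide and 1321 mm tall; its sill is at z = 990 mm and its near (−x) edge is 359 mm from the wall's −x end. The opening passes through the full wall thickness.


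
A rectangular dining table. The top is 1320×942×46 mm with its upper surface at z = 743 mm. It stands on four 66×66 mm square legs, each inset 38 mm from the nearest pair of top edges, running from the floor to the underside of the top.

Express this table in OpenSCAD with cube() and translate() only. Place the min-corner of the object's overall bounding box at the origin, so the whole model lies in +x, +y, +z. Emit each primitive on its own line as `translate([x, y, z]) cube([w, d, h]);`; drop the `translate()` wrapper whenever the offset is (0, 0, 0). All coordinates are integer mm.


translate([0, 0, 697]) cube([1320, 942, 46]);
translate([38, 38, 0]) cube([66, 66, 697]);
translate([1216, 38, 0]) cube([66, 66, 697]);
translate([38, 838, 0]) cube([66, 66, 697]);
translate([1216, 838, 0]) cube([66, 66, 697]);


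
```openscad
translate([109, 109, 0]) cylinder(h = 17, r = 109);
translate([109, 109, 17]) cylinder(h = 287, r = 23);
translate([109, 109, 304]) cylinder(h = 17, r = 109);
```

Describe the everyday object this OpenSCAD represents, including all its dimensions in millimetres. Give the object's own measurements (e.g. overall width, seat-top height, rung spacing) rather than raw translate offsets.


A spool: two coaxial disc flanges of radius 109 mm and thickness 17 mm, joined by a core cylinder of radius 23 mm and height 287 mm. The lower flange rests on z = 0 and the three cylinders share a vertical axis.


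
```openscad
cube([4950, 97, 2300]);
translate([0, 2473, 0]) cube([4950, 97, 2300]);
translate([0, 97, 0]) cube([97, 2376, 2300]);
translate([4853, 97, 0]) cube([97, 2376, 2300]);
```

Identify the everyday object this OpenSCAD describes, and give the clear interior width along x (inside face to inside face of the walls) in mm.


A house (or room) frame. The interior width is 4756 mm.

Four 2300 mm walls enclosing a rectangle with no floor or roof — a room or house frame. Outside width is 4950 mm and wall thickness is 97 mm, so the interior width is 4950 − 2 × 97 = 4756 mm.


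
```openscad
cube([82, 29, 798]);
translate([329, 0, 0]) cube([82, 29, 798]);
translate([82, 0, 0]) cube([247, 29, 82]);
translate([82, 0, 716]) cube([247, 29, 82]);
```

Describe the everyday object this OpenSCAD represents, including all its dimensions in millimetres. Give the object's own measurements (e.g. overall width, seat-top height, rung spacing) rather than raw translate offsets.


A rectangular picture frame lying in the x–z plane (depth along y). The opening is 247 mm wide (x) by 634 mm tall (z), surrounded by a border 82 mm wide on all four sides. The frame is 29 mm deep and is made of two full-height vertical stiles with two horizontal rails fitted between them.


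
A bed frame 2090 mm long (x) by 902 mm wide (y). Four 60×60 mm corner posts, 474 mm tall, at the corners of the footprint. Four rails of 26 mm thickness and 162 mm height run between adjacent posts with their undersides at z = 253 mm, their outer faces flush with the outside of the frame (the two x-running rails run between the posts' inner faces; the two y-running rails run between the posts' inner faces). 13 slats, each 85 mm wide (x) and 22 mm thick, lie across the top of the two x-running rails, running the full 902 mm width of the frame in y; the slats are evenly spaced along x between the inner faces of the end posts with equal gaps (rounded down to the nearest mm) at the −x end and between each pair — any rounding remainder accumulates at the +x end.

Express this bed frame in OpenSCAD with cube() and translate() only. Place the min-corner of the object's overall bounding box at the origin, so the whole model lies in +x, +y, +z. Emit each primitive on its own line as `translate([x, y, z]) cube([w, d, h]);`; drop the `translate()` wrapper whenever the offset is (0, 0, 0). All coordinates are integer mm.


cube([60, 60, 474]);
translate([0, 842, 0]) cube([60, 60, 474]);
translate([2030, 0, 0]) cube([60, 60, 474]);
translate([2030, 842, 0]) cube([60, 60, 474]);
translate([60, 0, 253]) cube([1970, 26, 162]);
translate([60, 876, 253]) cube([1970, 26, 162]);
translate([0, 60, 253]) cube([26, 782, 162]);
translate([2064, 60, 253]) cube([26, 782, 162]);
translate([121, 0, 415]) cube([85, 902, 22]);
translate([267, 0, 415]) cube([85, 902, 22]);
translate([413, 0, 415]) cube([85, 902, 22]);
translate([559, 0, 415]) cube([85, 902, 22]);
translate([705, 0, 415]) cube([85, 902, 22]);
translate([851, 0, 415]) cube([85, 902, 22]);
translate([997, 0, 415]) cube([85, 902, 22]);
translate([1143, 0, 415]) cube([85, 902, 22]);
translate([1289, 0, 415]) cube([85, 902, 22]);
translate([1435, 0, 415]) cube([85, 902, 22]);
translate([1581, 0, 415]) cube([85, 902, 22]);
translate([1727, 0, 415]) cube([85, 902, 22]);
translate([1873, 0, 415]) cube([85, 902, 22]);


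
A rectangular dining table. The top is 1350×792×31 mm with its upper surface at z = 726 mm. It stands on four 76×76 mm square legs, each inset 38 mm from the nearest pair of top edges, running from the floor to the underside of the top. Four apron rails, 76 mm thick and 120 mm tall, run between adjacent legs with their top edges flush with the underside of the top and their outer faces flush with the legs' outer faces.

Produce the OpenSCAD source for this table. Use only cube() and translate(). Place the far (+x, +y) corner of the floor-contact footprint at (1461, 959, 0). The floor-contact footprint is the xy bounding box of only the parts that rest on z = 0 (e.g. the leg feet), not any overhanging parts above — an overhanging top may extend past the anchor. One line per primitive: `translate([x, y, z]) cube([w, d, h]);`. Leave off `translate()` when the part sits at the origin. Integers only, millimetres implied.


translate([149, 205, 695]) cube([1350, 792, 31]);
translate([187, 243, 0]) cube([76, 76, 695]);
translate([1385, 243, 0]) cube([76, 76, 695]);
translate([187, 883, 0]) cube([76, 76, 695]);
translate([1385, 883, 0]) cube([76, 76, 695]);
translate([263, 243, 575]) cube([1122, 76, 120]);
translate([263, 883, 575]) cube([1122, 76, 120]);
translate([187, 319, 575]) cube([76, 564, 120]);
translate([1385, 319, 575]) cube([76, 564, 120]);


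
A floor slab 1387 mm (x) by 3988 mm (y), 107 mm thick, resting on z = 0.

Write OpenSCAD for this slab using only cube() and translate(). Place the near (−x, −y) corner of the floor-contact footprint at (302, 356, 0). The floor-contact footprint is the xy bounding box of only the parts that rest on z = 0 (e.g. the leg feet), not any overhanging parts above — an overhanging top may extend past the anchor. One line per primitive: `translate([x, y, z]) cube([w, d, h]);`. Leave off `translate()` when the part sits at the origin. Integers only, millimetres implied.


translate([302, 356, 0]) cube([1387, 3988, 107]);


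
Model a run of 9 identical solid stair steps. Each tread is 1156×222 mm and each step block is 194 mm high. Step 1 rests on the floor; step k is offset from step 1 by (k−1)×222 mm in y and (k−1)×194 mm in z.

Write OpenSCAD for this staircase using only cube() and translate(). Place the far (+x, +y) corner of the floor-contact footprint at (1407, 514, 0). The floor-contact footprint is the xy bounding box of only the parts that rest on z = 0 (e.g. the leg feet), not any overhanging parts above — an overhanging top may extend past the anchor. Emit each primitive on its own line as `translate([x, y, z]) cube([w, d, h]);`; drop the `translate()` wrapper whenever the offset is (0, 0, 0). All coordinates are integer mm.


translate([251, 292, 0]) cube([1156, 222, 194]);
translate([251, 514, 194]) cube([1156, 222, 194]);
translate([251, 736, 388]) cube([1156, 222, 194]);
translate([251, 958, 582]) cube([1156, 222, 194]);
translate([251, 1180, 776]) cube([1156, 222, 194]);
translate([251, 1402, 970]) cube([1156, 222, 194]);
translate([251, 1624, 1164]) cube([1156, 222, 194]);
translate([251, 1846, 1358]) cube([1156, 222, 194]);
translate([251, 2068, 1552]) cube([1156, 222, 194]);


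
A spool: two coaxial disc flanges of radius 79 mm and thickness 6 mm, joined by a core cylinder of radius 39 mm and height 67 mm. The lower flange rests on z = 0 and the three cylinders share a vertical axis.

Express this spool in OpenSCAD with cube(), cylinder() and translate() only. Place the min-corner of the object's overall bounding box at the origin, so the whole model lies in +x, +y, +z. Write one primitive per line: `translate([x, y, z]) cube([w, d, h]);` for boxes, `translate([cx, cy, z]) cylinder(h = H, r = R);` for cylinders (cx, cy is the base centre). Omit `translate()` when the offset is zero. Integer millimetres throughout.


translate([79, 79, 0]) cylinder(h = 6, r = 79);
translate([79, 79, 6]) cylinder(h = 67, r = 39);
translate([79, 79, 73]) cylinder(h = 6, r = 79);


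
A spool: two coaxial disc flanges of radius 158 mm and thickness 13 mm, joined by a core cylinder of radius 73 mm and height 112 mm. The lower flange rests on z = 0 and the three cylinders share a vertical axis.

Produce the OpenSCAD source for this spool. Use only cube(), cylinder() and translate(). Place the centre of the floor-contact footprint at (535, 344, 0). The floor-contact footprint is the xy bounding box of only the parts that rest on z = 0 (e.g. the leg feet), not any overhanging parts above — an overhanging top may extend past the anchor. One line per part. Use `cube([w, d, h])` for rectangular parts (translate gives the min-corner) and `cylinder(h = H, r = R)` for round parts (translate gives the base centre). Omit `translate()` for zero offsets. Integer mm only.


translate([535, 344, 0]) cylinder(h = 13, r = 158);
translate([535, 344, 13]) cylinder(h = 112, r = 73);
translate([535, 344, 125]) cylinder(h = 13, r = 158);


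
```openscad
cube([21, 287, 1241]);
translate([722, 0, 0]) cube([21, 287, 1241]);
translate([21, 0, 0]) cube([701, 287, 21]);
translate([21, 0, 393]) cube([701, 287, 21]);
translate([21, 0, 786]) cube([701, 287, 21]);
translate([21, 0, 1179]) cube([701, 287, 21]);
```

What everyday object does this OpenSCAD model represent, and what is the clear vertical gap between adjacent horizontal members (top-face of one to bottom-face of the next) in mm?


A bookshelf. The clear shelf gap is 372 mm.

Two tall side panels with 4 horizontal boards between them — a bookshelf. The first two shelf undersides are at z = 0 and z = 393; with shelf thickness 21, the clear gap is 393 − 0 − 21 = 372 mm.


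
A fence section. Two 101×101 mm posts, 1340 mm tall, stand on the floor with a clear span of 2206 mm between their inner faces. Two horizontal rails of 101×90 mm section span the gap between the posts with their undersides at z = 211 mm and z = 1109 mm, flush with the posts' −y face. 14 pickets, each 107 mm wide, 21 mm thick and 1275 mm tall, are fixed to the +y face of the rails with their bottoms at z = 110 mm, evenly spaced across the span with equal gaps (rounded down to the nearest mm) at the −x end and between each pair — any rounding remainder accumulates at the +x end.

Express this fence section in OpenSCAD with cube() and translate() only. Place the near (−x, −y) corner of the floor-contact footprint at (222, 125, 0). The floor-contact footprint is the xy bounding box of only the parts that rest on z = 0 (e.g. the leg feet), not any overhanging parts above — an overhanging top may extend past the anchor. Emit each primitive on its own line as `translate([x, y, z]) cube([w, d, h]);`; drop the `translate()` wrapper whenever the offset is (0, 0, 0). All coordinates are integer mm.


translate([222, 125, 0]) cube([101, 101, 1340]);
translate([2529, 125, 0]) cube([101, 101, 1340]);
translate([323, 125, 211]) cube([2206, 101, 90]);
translate([323, 125, 1109]) cube([2206, 101, 90]);
translate([370, 226, 110]) cube([107, 21, 1275]);
translate([524, 226, 110]) cube([107, 21, 1275]);
translate([678, 226, 110]) cube([107, 21, 1275]);
translate([832, 226, 110]) cube([107, 21, 1275]);
translate([986, 226, 110]) cube([107, 21, 1275]);
translate([1140, 226, 110]) cube([107, 21, 1275]);
translate([1294, 226, 110]) cube([107, 21, 1275]);
translate([1448, 226, 110]) cube([107, 21, 1275]);
translate([1602, 226, 110]) cube([107, 21, 1275]);
translate([1756, 226, 110]) cube([107, 21, 1275]);
translate([1910, 226, 110]) cube([107, 21, 1275]);
translate([2064, 226, 110]) cube([107, 21, 1275]);
translate([2218, 226, 110]) cube([107, 21, 1275]);
translate([2372, 226, 110]) cube([107, 21, 1275]);


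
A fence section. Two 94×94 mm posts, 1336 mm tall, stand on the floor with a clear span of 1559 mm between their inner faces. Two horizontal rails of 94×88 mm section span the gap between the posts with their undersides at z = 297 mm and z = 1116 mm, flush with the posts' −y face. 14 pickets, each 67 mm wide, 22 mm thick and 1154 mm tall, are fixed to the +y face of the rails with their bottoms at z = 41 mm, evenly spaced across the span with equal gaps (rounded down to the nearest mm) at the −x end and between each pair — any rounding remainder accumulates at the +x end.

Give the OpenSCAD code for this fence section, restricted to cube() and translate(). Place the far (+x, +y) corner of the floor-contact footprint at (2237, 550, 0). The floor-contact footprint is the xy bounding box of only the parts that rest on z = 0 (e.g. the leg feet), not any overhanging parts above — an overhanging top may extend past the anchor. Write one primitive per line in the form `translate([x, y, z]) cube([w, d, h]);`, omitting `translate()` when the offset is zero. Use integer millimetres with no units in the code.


translate([490, 456, 0]) cube([94, 94, 1336]);
translate([2143, 456, 0]) cube([94, 94, 1336]);
translate([584, 456, 297]) cube([1559, 94, 88]);
translate([584, 456, 1116]) cube([1559, 94, 88]);
translate([625, 550, 41]) cube([67, 22, 1154]);
translate([733, 550, 41]) cube([67, 22, 1154]);
translate([841, 550, 41]) cube([67, 22, 1154]);
translate([949, 550, 41]) cube([67, 22, 1154]);
translate([1057, 550, 41]) cube([67, 22, 1154]);
translate([1165, 550, 41]) cube([67, 22, 1154]);
translate([1273, 550, 41]) cube([67, 22, 1154]);
translate([1381, 550, 41]) cube([67, 22, 1154]);
translate([1489, 550, 41]) cube([67, 22, 1154]);
translate([1597, 550, 41]) cube([67, 22, 1154]);
translate([1705, 550, 41]) cube([67, 22, 1154]);
translate([1813, 550, 41]) cube([67, 22, 1154]);
translate([1921, 550, 41]) cube([67, 22, 1154]);
translate([2029, 550, 41]) cube([67, 22, 1154]);


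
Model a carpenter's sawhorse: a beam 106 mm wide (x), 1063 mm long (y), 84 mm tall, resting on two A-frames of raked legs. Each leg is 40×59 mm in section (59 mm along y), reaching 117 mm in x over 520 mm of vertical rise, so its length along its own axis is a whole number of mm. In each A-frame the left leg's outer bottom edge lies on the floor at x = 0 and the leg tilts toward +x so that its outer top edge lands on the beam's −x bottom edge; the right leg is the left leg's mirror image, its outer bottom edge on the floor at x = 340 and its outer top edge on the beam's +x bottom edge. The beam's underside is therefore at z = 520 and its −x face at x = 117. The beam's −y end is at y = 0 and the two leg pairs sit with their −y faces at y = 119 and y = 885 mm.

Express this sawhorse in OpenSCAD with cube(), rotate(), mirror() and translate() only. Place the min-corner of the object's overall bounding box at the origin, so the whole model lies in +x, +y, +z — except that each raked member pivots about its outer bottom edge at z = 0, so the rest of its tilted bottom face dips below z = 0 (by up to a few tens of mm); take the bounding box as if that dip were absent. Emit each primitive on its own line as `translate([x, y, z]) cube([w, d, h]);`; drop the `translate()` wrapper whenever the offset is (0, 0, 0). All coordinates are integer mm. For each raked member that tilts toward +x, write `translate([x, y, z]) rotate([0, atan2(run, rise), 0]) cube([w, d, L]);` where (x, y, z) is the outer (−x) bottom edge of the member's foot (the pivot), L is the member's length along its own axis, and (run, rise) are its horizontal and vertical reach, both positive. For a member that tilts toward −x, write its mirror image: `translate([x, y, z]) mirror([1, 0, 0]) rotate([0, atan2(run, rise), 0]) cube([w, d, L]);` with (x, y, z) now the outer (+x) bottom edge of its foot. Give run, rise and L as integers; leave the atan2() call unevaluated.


// leg length = √(117² + 520²) = 533
// right-leg outer foot x = 2·117 + 106 = 340
// beam min-corner = (117, 0, 520)
translate([117, 0, 520]) cube([106, 1063, 84]);
translate([0, 119, 0]) rotate([0, atan2(117, 520), 0]) cube([40, 59, 533]);
translate([340, 119, 0]) mirror([1, 0, 0]) rotate([0, atan2(117, 520), 0]) cube([40, 59, 533]);
translate([0, 885, 0]) rotate([0, atan2(117, 520), 0]) cube([40, 59, 533]);
translate([340, 885, 0]) mirror([1, 0, 0]) rotate([0, atan2(117, 520), 0]) cube([40, 59, 533]);


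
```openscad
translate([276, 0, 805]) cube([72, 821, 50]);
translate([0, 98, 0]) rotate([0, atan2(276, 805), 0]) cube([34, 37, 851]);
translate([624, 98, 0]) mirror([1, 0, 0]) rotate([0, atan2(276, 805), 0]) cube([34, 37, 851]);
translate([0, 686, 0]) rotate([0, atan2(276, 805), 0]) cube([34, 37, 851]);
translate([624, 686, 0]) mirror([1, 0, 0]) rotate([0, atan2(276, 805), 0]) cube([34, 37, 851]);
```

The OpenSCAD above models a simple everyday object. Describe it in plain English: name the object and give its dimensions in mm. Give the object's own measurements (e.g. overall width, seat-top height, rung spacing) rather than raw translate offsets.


A sawhorse. A 72×821×50 mm beam (x, y, z) sits on two A-frame leg pairs. Each pair is two raked legs of 34×37 mm section (37 mm along y) splaying symmetrically in x. Each leg rises 805 mm vertically over 276 mm of horizontal reach and is 851 mm long along its own axis. Every leg's outer bottom edge rests on the floor and its outer top edge meets a bottom edge of the beam — the left legs (tilting toward +x) meet the beam's −x bottom edge, the right legs (their mirror images, tilting toward −x) meet its +x bottom edge — so the leg tops tuck under the beam, the beam's underside is 805 mm above the floor, and the feet are 624 mm apart outside-to-outside with the beam centred between them. The two leg pairs are set in 98 mm from either end of the beam.


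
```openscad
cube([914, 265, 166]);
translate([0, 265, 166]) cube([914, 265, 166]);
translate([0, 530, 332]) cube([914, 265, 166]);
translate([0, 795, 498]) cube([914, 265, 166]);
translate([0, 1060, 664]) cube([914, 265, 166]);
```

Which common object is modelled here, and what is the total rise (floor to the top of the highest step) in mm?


A staircase. The total rise is 830 mm.

5 identical blocks, each offset up and back from the previous — a staircase. Each step is 166 mm tall and there are 5 of them, so the total rise is 5 × 166 = 830 mm.


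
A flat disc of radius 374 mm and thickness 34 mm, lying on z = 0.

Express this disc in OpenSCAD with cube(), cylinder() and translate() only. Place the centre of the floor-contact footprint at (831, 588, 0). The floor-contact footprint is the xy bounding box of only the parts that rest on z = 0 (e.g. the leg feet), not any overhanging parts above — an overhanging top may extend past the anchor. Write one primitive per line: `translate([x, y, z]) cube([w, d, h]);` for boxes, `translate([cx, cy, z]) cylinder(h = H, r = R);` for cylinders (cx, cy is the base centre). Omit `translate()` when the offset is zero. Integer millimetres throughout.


translate([831, 588, 0]) cylinder(h = 34, r = 374);


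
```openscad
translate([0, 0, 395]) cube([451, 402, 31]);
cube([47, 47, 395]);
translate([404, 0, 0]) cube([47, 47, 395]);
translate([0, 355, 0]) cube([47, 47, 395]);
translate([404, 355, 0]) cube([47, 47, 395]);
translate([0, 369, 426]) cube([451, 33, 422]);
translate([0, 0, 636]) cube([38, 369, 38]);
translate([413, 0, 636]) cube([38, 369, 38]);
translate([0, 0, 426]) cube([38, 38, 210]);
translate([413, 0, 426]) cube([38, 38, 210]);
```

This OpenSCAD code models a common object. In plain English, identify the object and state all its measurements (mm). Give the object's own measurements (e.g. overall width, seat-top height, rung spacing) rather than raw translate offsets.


A chair. The seat is a 451×402×31 mm slab with its top at z = 426 mm, on four 47×47 mm corner legs (flush with the seat edges, standing on z = 0). A flat backrest 33 mm thick, 422 mm tall, spans the full seat width and rises from the seat top along its +y edge, rear face flush with the rear of the seat. Two armrests of 38×38 mm section run along each side from the seat's front edge to the front of the backrest, top faces 248 mm above the seat top and outer faces flush with the seat's x-edges; a 38×38 mm post under the front of each armrest stands on the seat at the front corner.


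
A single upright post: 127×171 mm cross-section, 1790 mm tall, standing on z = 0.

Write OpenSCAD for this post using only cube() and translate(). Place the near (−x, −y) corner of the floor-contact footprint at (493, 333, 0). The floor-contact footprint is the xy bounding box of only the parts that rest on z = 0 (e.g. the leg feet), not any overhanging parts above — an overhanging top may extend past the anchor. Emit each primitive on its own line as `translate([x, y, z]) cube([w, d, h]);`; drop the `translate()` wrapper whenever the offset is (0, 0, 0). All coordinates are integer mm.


translate([493, 333, 0]) cube([127, 171, 1790]);


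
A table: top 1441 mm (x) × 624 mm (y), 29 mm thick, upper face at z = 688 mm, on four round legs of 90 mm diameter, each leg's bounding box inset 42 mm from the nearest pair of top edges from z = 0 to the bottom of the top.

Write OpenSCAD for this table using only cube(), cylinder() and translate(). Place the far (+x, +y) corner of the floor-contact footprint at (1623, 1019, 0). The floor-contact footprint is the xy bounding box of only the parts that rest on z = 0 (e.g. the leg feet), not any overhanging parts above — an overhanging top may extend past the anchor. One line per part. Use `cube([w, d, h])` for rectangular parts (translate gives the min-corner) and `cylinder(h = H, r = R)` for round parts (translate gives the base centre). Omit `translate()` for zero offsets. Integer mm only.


translate([224, 437, 659]) cube([1441, 624, 29]);
translate([311, 524, 0]) cylinder(h = 659, r = 45);
translate([1578, 524, 0]) cylinder(h = 659, r = 45);
translate([311, 974, 0]) cylinder(h = 659, r = 45);
translate([1578, 974, 0]) cylinder(h = 659, r = 45);


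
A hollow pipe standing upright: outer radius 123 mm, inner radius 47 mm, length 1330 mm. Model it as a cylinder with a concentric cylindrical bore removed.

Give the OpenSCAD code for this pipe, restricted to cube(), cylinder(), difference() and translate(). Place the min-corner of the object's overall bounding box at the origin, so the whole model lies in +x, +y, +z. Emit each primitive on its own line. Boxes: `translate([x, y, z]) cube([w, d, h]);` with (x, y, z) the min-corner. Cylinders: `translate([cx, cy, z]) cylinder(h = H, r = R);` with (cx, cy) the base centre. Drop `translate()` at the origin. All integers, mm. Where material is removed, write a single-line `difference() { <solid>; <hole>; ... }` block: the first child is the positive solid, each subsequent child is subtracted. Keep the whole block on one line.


difference() { translate([123, 123, 0]) cylinder(h = 1330, r = 123); translate([123, 123, 0]) cylinder(h = 1330, r = 47); }


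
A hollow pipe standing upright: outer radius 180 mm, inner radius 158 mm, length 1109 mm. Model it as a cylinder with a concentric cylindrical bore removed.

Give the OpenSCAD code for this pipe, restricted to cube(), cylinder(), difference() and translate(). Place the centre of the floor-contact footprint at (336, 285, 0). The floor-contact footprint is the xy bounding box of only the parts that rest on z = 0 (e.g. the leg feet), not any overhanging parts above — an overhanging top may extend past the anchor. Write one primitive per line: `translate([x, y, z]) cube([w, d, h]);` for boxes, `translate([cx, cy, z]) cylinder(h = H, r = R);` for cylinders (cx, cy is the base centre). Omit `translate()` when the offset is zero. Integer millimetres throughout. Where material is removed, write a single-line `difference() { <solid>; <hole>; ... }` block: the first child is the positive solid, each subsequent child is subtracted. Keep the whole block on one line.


difference() { translate([336, 285, 0]) cylinder(h = 1109, r = 180); translate([336, 285, 0]) cylinder(h = 1109, r = 158); }


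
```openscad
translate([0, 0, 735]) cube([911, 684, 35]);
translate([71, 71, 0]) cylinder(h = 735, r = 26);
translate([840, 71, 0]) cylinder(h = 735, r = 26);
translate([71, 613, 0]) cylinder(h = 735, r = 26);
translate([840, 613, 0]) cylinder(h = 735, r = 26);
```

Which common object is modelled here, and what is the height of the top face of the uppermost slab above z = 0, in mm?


A table. The table height is 770 mm.

A 911×684×35 slab sits at z = 735 on four Ø52 mm round legs — a table. The top surface is at 735 + 35 = 770 mm.


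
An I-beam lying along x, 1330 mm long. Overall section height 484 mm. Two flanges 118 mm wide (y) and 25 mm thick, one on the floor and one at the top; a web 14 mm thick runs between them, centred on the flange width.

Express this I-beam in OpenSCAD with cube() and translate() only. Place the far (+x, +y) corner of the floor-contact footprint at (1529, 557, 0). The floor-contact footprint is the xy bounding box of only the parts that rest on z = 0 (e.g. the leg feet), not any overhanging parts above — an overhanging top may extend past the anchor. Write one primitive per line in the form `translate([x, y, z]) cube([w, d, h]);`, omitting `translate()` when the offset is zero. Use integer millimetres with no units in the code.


translate([199, 439, 0]) cube([1330, 118, 25]);
translate([199, 491, 25]) cube([1330, 14, 434]);
translate([199, 439, 459]) cube([1330, 118, 25]);


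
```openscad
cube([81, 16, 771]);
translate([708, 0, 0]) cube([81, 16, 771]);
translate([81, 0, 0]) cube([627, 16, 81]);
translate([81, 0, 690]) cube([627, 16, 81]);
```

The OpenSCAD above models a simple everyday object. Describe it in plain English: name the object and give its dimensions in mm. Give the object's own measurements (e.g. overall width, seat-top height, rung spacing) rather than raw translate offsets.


A rectangular picture frame lying in the x–z plane (depth along y). The opening is 627 mm wide (x) by 609 mm tall (z), surrounded by a border 81 mm wide on all four sides. The frame is 16 mm deep and is made of two full-height vertical stiles with two horizontal rails fitted between them.


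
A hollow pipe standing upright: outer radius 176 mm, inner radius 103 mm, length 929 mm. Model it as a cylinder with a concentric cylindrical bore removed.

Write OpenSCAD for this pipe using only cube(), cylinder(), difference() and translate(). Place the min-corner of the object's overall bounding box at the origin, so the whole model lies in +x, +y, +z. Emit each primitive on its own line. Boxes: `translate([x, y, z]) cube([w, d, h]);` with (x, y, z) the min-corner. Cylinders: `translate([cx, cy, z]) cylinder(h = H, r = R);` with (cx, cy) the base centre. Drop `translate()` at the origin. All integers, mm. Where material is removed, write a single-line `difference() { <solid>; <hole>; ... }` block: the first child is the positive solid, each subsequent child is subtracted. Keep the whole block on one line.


difference() { translate([176, 176, 0]) cylinder(h = 929, r = 176); translate([176, 176, 0]) cylinder(h = 929, r = 103); }


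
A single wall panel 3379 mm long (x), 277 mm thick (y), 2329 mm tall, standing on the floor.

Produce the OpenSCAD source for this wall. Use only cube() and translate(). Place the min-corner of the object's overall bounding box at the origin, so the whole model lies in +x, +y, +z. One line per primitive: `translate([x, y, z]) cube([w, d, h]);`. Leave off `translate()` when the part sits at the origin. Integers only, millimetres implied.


cube([3379, 277, 2329]);


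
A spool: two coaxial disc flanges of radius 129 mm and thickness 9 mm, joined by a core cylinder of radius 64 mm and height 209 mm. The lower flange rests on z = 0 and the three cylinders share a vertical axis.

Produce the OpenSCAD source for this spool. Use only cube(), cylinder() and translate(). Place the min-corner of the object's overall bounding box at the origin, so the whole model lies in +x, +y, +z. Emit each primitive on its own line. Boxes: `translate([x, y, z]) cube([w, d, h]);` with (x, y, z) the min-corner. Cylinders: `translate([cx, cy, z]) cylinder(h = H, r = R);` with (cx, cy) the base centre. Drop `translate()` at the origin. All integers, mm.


translate([129, 129, 0]) cylinder(h = 9, r = 129);
translate([129, 129, 9]) cylinder(h = 209, r = 64);
translate([129, 129, 218]) cylinder(h = 9, r = 129);


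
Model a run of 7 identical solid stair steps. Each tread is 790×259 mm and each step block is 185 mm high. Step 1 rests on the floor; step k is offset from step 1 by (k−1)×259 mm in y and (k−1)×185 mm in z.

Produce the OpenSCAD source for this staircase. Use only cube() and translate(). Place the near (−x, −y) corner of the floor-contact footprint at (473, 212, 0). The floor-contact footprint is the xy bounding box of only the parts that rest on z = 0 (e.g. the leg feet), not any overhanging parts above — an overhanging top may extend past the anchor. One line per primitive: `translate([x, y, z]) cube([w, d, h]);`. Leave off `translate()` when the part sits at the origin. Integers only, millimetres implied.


translate([473, 212, 0]) cube([790, 259, 185]);
translate([473, 471, 185]) cube([790, 259, 185]);
translate([473, 730, 370]) cube([790, 259, 185]);
translate([473, 989, 555]) cube([790, 259, 185]);
translate([473, 1248, 740]) cube([790, 259, 185]);
translate([473, 1507, 925]) cube([790, 259, 185]);
translate([473, 1766, 1110]) cube([790, 259, 185]);


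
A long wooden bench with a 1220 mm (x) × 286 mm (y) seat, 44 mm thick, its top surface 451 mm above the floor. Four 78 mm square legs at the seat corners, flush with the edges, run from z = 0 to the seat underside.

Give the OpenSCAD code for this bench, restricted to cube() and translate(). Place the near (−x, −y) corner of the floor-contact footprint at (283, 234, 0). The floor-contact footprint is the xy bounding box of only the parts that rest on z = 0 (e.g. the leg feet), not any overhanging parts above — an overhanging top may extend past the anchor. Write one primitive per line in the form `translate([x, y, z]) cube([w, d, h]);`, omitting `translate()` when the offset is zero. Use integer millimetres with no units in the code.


// leg_h = 451 − 44 = 407
translate([283, 234, 407]) cube([1220, 286, 44]);
translate([283, 234, 0]) cube([78, 78, 407]);
translate([283, 442, 0]) cube([78, 78, 407]);
translate([1425, 234, 0]) cube([78, 78, 407]);
translate([1425, 442, 0]) cube([78, 78, 407]);


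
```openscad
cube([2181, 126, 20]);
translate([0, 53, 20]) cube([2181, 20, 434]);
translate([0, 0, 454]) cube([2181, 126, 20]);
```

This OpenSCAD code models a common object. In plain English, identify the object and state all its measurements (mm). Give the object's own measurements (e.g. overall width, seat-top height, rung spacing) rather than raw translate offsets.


An I-beam lying along x, 2181 mm long. Overall section height 474 mm. Two flanges 126 mm wide (y) and 20 mm thick, one on the floor and one at the top; a web 20 mm thick runs between them, centred on the flange width.


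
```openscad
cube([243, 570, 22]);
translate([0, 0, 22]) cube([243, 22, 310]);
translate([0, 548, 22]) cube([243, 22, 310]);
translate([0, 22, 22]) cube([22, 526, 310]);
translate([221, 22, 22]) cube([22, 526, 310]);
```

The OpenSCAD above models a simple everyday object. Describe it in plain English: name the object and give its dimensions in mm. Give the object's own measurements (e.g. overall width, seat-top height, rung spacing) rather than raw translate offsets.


An open-topped rectangular box: outside dimensions 243×570×332 mm, with a uniform wall and base thickness of 22 mm. The base is a full 243×570 slab on the floor; four walls sit on top of the base. The front and back walls (the −y and +y sides) span the full width; the two side walls fit between them.
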